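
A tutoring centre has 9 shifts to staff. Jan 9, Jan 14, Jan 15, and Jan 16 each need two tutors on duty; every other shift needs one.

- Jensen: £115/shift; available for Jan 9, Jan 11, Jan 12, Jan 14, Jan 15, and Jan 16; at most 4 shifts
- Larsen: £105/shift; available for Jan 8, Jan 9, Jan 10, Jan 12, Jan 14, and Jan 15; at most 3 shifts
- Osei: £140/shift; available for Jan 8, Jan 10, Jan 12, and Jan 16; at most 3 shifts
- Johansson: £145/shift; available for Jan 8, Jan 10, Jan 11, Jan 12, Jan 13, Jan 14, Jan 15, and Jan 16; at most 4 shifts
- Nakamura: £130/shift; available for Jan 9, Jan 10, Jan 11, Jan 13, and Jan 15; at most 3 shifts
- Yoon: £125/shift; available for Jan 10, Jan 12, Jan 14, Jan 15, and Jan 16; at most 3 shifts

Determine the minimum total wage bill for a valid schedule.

£1540

Picking the cheapest available tutor for each shift independently would cost £1460, but that ignores the shift limits.
An optimal schedule: Jan 8→Larsen, Jan 9→Larsen+Jensen, Jan 10→Nakamura, Jan 11→Jensen, Jan 12→Larsen, Jan 13→Nakamura, Jan 14→Jensen+Yoon, Jan 15→Yoon+Nakamura, Jan 16→Jensen+Yoon.
Total: 105 + 105 + 115 + 130 + 115 + 105 + 130 + 115 + 125 + 125 + 130 + 115 + 125 = £1540.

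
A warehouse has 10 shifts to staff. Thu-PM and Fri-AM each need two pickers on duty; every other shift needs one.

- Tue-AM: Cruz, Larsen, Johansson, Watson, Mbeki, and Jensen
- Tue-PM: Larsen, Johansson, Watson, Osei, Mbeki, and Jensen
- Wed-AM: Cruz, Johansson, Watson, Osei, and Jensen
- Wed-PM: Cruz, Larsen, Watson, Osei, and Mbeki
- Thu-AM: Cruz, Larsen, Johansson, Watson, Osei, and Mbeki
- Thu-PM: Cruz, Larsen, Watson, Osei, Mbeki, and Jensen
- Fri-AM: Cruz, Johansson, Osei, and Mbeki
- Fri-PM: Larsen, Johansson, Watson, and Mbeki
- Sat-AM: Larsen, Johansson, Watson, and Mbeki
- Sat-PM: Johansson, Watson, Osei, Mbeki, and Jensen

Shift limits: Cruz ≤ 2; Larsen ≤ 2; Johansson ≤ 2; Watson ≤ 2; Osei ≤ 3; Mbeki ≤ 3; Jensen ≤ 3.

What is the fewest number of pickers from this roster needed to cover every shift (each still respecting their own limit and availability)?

12 slots to fill and no one can take more than 3, so at least ⌈12/3⌉ = 4 pickers are needed.
Any 4 pickers together have capacity at most 3+3+3+2 = 11 < 12 slots, so 4 can never suffice.
Cruz, Larsen, Johansson, Osei, and Mbeki alone can cover everything: Tue-AM→Cruz, Tue-PM→Johansson, Wed-AM→Cruz, Wed-PM→Osei, Thu-AM→Mbeki, Thu-PM→Osei+Mbeki, Fri-AM→Osei+Mbeki, Fri-PM→Larsen, Sat-AM→Larsen, Sat-PM→Johansson.

5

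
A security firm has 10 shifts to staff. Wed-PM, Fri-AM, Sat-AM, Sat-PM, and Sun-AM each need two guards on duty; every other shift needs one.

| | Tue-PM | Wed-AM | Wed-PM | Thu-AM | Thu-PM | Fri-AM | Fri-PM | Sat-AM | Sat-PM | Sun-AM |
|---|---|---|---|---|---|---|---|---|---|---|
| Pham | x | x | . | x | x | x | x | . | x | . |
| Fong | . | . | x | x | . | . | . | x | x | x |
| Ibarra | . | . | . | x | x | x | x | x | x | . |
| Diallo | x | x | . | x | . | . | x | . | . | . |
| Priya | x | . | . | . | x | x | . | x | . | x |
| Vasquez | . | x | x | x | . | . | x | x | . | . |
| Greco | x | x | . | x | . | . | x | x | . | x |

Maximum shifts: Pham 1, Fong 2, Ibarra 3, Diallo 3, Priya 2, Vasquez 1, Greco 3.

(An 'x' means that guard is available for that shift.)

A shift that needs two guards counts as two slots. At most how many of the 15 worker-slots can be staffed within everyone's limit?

15

Total capacity across all guards is 1+2+3+3+2+1+3 = 15, and 15 slots are needed, so at most 15 can be filled.
An assignment achieving 15: Tue-PM→Diallo, Wed-AM→Diallo, Wed-PM→Fong+Vasquez, Thu-AM→Greco, Thu-PM→Pham, Fri-AM→Ibarra+Priya, Fri-PM→Diallo, Sat-AM→Ibarra+Greco, Sat-PM→Fong+Ibarra, Sun-AM→Priya+Greco.
Loads: Pham 1/1, Fong 2/2, Ibarra 3/3, Diallo 3/3, Priya 2/2, Vasquez 1/1, Greco 3/3.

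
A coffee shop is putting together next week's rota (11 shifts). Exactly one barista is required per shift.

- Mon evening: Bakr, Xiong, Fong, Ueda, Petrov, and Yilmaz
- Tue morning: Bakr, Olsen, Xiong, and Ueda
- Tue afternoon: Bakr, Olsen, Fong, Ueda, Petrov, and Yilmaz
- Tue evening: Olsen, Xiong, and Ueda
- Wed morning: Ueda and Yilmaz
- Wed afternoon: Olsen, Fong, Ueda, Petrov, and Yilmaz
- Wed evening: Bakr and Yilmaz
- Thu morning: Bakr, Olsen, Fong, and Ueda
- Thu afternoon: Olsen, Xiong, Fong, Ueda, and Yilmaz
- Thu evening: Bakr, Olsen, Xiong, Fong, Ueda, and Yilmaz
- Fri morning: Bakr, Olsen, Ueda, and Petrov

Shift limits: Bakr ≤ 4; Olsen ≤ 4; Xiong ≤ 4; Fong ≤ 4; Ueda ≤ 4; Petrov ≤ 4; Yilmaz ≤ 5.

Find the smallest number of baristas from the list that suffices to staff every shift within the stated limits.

11 slots to fill and no one can take more than 5, so at least ⌈11/5⌉ = 3 baristas are needed.
Bakr, Olsen, and Ueda alone can cover everything: Mon evening→Bakr, Tue morning→Bakr, Tue afternoon→Bakr, Tue evening→Olsen, Wed morning→Ueda, Wed afternoon→Olsen, Wed evening→Bakr, Thu morning→Olsen, Thu afternoon→Olsen, Thu evening→Ueda, Fri morning→Ueda.

3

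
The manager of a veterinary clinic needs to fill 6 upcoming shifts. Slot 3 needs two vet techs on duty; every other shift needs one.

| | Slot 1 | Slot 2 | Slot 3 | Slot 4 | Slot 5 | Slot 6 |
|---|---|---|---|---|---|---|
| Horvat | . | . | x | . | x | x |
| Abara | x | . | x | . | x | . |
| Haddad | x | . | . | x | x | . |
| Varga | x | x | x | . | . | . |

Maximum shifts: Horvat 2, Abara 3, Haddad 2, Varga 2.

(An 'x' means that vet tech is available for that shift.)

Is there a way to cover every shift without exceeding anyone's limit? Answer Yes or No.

Yes

Slot 2 can only be covered by Varga, so that assignment is forced.
Slot 4 can only be covered by Haddad, so that assignment is forced.
Slot 6 can only be covered by Horvat, so that assignment is forced.
One valid schedule: Slot 1→Abara, Slot 2→Varga, Slot 3→Horvat+Abara, Slot 4→Haddad, Slot 5→Abara, Slot 6→Horvat.
Loads: Horvat 2/2, Abara 3/3, Haddad 1/2, Varga 1/2 — all within limits.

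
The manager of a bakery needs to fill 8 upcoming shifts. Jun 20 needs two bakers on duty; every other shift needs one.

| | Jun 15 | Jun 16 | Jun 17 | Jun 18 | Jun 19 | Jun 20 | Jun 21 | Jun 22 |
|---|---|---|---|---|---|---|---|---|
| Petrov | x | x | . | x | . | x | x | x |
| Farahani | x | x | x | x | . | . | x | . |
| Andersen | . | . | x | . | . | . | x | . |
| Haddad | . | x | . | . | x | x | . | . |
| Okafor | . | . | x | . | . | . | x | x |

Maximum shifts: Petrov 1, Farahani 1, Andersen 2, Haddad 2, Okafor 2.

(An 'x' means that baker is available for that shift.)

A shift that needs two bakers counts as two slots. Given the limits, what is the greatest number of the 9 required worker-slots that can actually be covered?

7

Total capacity across all bakers is 1+1+2+2+2 = 8, and 9 slots are needed, so at most 8 can be filled.
Shifts {Jun 15, Jun 18, Jun 20} need 4 slots but only Petrov, Farahani, and Haddad are available for them, supplying at most 3 — so at least 1 slot must go unfilled.
An assignment achieving 7: Jun 15→Petrov, Jun 17→Andersen, Jun 18→Farahani, Jun 19→Haddad, Jun 20→Haddad, Jun 21→Andersen, Jun 22→Okafor.
Loads: Petrov 1/1, Farahani 1/1, Andersen 2/2, Haddad 2/2, Okafor 1/2.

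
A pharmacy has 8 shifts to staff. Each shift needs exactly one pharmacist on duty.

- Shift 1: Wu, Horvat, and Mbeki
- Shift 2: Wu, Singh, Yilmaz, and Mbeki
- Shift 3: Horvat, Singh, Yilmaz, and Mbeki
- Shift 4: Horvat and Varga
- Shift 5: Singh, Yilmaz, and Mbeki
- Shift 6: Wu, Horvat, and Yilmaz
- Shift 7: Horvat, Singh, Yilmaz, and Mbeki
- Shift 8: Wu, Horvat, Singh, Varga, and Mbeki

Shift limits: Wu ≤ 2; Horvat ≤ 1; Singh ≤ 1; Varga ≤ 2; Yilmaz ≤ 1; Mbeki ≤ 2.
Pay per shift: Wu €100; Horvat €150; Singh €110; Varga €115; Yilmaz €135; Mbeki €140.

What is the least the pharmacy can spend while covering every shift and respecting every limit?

€955

Picking the cheapest available pharmacist for each shift independently would cost €845, but that ignores the shift limits.
An optimal schedule: Shift 1→Wu, Shift 2→Yilmaz, Shift 3→Mbeki, Shift 4→Varga, Shift 5→Singh, Shift 6→Wu, Shift 7→Mbeki, Shift 8→Varga.
Total: 100 + 135 + 140 + 115 + 110 + 100 + 140 + 115 = €955.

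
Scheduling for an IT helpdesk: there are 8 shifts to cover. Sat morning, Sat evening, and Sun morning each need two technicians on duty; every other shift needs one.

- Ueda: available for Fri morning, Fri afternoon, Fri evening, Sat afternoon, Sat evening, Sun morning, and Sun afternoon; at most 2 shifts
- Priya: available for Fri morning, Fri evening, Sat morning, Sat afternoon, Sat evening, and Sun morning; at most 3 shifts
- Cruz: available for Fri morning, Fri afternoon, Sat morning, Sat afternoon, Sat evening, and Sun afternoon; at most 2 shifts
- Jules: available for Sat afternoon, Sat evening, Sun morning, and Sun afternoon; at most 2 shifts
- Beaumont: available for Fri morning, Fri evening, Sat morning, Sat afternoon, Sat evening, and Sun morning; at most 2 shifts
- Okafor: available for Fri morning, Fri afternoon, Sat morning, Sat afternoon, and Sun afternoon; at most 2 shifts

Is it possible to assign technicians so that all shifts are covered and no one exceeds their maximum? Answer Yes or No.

One valid schedule: Fri morning→Priya, Fri afternoon→Ueda, Fri evening→Ueda, Sat morning→Priya+Cruz, Sat afternoon→Priya, Sat evening→Jules+Beaumont, Sun morning→Jules+Beaumont, Sun afternoon→Cruz.
Loads: Ueda 2/2, Priya 3/3, Cruz 2/2, Jules 2/2, Beaumont 2/2, Okafor 0/2 — all within limits.

Yes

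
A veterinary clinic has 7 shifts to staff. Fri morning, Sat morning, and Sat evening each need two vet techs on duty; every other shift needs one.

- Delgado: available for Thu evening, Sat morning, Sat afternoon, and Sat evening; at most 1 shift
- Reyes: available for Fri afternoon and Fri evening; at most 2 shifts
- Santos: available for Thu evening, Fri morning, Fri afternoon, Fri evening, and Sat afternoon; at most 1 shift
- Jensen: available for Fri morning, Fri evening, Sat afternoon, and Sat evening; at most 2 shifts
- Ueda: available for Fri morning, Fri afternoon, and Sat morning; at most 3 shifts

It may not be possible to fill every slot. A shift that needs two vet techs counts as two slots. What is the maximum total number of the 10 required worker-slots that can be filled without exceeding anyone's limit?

8

Total capacity across all vet techs is 1+2+1+2+3 = 9, and 10 slots are needed, so at most 9 can be filled.
Shifts {Sat morning, Sat evening} need 4 slots but only Delgado, Jensen, and Ueda are available for them, supplying at most 3 — so at least 1 slot must go unfilled.
An assignment achieving 8: Thu evening→Delgado, Fri morning→Santos+Ueda, Fri afternoon→Reyes, Fri evening→Reyes, Sat morning→Ueda, Sat afternoon→Jensen, Sat evening→Jensen.
Loads: Delgado 1/1, Reyes 2/2, Santos 1/1, Jensen 2/2, Ueda 2/3.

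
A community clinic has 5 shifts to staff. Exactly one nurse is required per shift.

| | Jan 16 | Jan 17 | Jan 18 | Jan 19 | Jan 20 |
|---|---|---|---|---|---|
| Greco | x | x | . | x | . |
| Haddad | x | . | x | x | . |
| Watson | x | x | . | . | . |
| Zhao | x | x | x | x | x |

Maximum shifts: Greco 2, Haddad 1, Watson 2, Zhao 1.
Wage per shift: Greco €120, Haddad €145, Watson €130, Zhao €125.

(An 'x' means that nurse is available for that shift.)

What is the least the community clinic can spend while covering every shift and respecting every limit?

Jan 20 can only be covered by Zhao, so that assignment is forced.
Picking the cheapest available nurse for each shift independently would cost €610, but that ignores the shift limits.
An optimal schedule: Jan 16→Watson, Jan 17→Greco, Jan 18→Haddad, Jan 19→Greco, Jan 20→Zhao.
Total: 130 + 120 + 145 + 120 + 125 = €640.

€640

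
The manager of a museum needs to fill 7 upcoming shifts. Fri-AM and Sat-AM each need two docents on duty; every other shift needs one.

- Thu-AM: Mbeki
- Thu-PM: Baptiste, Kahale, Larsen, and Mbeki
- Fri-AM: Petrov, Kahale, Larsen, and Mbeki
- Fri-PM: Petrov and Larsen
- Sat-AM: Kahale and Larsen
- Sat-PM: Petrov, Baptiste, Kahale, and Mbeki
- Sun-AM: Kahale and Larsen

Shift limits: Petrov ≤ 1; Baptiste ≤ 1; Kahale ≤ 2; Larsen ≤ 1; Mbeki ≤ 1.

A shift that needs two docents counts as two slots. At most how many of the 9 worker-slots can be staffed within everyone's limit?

Total capacity across all docents is 1+1+2+1+1 = 6, and 9 slots are needed, so at most 6 can be filled.
An assignment achieving 6: Thu-AM→Mbeki, Thu-PM→Baptiste, Fri-PM→Petrov, Sat-AM→Kahale+Larsen, Sun-AM→Kahale.
Loads: Petrov 1/1, Baptiste 1/1, Kahale 2/2, Larsen 1/1, Mbeki 1/1.

6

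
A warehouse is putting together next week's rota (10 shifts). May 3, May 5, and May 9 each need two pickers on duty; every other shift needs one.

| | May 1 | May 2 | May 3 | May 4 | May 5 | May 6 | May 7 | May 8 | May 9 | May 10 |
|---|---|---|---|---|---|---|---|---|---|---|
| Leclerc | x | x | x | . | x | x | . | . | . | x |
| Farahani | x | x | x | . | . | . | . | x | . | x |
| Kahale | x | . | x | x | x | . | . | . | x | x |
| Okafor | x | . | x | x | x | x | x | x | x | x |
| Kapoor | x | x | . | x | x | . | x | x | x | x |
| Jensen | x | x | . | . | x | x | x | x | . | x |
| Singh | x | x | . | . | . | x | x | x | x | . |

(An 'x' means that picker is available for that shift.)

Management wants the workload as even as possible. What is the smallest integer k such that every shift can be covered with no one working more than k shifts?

With 7 pickers and 13 worker-slots to fill, someone must work at least ⌈13/7⌉ = 2 shifts, so k ≥ 2.
k = 2 works: May 1→Singh, May 2→Leclerc, May 3→Farahani+Kahale, May 4→Kahale, May 5→Kapoor+Jensen, May 6→Leclerc, May 7→Okafor, May 8→Farahani, May 9→Okafor+Kapoor, May 10→Jensen.
Loads: Leclerc 2, Farahani 2, Kahale 2, Okafor 2, Kapoor 2, Jensen 2, Singh 1 — all ≤ 2.

2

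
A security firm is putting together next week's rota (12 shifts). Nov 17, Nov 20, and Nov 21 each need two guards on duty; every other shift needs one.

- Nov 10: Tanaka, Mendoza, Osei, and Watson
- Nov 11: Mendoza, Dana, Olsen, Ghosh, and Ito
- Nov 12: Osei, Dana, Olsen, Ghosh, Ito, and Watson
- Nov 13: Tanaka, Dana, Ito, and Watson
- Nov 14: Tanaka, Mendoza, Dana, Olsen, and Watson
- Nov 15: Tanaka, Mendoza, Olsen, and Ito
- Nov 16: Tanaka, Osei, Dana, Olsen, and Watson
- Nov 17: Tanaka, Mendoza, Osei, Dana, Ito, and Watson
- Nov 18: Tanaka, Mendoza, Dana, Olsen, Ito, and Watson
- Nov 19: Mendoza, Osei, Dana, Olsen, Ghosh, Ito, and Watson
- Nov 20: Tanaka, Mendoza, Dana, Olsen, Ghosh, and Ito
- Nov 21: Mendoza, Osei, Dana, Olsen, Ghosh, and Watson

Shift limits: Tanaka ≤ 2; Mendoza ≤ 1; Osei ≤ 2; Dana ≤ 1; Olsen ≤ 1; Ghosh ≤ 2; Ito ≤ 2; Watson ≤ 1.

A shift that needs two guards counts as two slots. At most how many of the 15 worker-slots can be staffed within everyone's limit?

12

Total capacity across all guards is 2+1+2+1+1+2+2+1 = 12, and 15 slots are needed, so at most 12 can be filled.
An assignment achieving 12: Nov 10→Tanaka, Nov 11→Dana, Nov 12→Osei, Nov 13→Tanaka, Nov 14→Olsen, Nov 15→Mendoza, Nov 16→Osei, Nov 17→Ito+Watson, Nov 18→Ito, Nov 20→Ghosh, Nov 21→Ghosh.
Loads: Tanaka 2/2, Mendoza 1/1, Osei 2/2, Dana 1/1, Olsen 1/1, Ghosh 2/2, Ito 2/2, Watson 1/1.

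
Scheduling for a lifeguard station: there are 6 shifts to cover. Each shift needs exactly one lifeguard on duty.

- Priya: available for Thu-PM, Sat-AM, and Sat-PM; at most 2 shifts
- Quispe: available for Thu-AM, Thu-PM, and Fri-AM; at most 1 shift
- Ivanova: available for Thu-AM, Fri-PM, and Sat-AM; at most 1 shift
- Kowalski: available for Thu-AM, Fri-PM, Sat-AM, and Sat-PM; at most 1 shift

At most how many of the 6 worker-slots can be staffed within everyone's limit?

5

Total capacity across all lifeguards is 2+1+1+1 = 5, and 6 slots are needed, so at most 5 can be filled.
An assignment achieving 5: Thu-AM→Kowalski, Thu-PM→Priya, Fri-AM→Quispe, Fri-PM→Ivanova, Sat-PM→Priya.
Loads: Priya 2/2, Quispe 1/1, Ivanova 1/1, Kowalski 1/1.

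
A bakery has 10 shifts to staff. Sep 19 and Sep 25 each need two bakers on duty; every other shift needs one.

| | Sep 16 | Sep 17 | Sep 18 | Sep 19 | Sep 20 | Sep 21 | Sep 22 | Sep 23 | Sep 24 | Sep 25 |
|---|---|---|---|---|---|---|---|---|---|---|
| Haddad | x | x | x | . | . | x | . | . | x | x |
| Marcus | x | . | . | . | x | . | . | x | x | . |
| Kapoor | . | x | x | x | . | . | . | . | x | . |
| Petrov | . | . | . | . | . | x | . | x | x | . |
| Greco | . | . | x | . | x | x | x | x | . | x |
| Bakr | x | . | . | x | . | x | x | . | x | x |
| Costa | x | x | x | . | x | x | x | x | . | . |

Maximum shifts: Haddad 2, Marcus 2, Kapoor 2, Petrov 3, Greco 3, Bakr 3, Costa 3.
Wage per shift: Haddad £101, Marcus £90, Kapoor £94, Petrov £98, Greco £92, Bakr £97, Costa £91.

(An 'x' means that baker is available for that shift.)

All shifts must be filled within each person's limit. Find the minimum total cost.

£1111

Sep 19 can only be covered by Kapoor and Bakr, so that assignment is forced.
Picking the cheapest available baker for each shift independently would cost £1104, but that ignores the shift limits.
An optimal schedule: Sep 16→Marcus, Sep 17→Costa, Sep 18→Costa, Sep 19→Kapoor+Bakr, Sep 20→Marcus, Sep 21→Greco, Sep 22→Costa, Sep 23→Greco, Sep 24→Kapoor, Sep 25→Greco+Bakr.
Total: 90 + 91 + 91 + 94 + 97 + 90 + 92 + 91 + 92 + 94 + 92 + 97 = £1111.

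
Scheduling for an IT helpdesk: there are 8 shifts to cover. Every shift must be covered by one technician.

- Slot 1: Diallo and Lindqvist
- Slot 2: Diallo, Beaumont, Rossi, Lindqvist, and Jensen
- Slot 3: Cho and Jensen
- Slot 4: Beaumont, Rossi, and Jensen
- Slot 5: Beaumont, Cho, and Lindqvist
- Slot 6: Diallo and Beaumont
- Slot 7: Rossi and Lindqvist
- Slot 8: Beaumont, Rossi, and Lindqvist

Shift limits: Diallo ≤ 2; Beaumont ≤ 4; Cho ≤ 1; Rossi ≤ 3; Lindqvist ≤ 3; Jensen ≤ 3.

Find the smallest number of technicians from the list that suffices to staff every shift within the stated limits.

8 slots to fill and no one can take more than 4, so at least ⌈8/4⌉ = 2 technicians are needed.
Any 2 technicians together have capacity at most 4+3 = 7 < 8 slots, so 2 can never suffice.
Diallo, Lindqvist, and Jensen alone can cover everything: Slot 1→Diallo, Slot 2→Jensen, Slot 3→Jensen, Slot 4→Jensen, Slot 5→Lindqvist, Slot 6→Diallo, Slot 7→Lindqvist, Slot 8→Lindqvist.

3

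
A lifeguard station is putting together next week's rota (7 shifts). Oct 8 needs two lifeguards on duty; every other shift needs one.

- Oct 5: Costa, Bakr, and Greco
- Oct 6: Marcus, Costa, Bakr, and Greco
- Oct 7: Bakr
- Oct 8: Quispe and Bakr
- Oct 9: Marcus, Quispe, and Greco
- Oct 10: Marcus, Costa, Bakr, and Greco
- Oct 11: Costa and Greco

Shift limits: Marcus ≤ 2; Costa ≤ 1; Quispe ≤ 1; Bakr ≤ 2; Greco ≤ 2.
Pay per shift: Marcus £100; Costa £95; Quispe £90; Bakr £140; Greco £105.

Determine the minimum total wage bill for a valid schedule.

Oct 7 can only be covered by Bakr, so that assignment is forced.
Oct 8 can only be covered by Quispe and Bakr, so that assignment is forced.
Picking the cheapest available lifeguard for each shift independently would cost £840, but that ignores the shift limits.
An optimal schedule: Oct 5→Greco, Oct 6→Marcus, Oct 7→Bakr, Oct 8→Quispe+Bakr, Oct 9→Marcus, Oct 10→Greco, Oct 11→Costa.
Total: 105 + 100 + 140 + 90 + 140 + 100 + 105 + 95 = £875.

£875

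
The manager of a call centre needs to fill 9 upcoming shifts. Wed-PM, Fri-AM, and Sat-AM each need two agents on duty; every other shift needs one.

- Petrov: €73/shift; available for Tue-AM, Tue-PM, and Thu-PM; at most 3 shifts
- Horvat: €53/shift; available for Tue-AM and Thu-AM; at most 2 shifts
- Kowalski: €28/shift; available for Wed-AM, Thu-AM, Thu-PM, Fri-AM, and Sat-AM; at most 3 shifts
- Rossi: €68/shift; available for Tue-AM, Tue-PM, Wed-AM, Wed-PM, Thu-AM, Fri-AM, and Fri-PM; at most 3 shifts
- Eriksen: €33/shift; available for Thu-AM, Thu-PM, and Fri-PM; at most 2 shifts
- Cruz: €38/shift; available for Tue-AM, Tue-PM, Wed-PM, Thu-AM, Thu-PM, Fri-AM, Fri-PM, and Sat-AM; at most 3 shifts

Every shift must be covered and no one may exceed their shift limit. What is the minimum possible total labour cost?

Wed-PM can only be covered by Rossi and Cruz, so that assignment is forced.
Sat-AM can only be covered by Kowalski and Cruz, so that assignment is forced.
Picking the cheapest available agent for each shift independently would cost €431, but that ignores the shift limits.
An optimal schedule: Tue-AM→Horvat, Tue-PM→Cruz, Wed-AM→Kowalski, Wed-PM→Cruz+Rossi, Thu-AM→Horvat, Thu-PM→Eriksen, Fri-AM→Kowalski+Rossi, Fri-PM→Eriksen, Sat-AM→Kowalski+Cruz.
Total: 53 + 38 + 28 + 38 + 68 + 53 + 33 + 28 + 68 + 33 + 28 + 38 = €506.

€506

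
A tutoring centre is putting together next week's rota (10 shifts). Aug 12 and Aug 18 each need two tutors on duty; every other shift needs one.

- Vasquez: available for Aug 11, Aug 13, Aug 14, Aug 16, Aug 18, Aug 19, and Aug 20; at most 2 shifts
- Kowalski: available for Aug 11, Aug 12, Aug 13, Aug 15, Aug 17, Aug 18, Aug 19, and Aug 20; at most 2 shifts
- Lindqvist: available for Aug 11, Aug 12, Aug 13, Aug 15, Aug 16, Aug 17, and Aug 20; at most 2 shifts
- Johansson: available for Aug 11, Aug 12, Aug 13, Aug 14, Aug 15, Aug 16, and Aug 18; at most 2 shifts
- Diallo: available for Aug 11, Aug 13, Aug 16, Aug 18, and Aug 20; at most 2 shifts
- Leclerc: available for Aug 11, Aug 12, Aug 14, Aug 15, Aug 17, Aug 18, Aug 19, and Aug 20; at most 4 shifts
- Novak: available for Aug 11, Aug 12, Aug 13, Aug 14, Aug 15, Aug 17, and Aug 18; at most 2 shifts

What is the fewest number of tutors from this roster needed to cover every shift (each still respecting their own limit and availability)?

5

12 slots to fill and no one can take more than 4, so at least ⌈12/4⌉ = 3 tutors are needed.
Any 4 tutors together have capacity at most 4+2+2+2 = 10 < 12 slots, so 4 can never suffice.
Vasquez, Kowalski, Lindqvist, Johansson, and Leclerc alone can cover everything: Aug 11→Leclerc, Aug 12→Johansson+Leclerc, Aug 13→Lindqvist, Aug 14→Vasquez, Aug 15→Lindqvist, Aug 16→Vasquez, Aug 17→Kowalski, Aug 18→Johansson+Leclerc, Aug 19→Kowalski, Aug 20→Leclerc.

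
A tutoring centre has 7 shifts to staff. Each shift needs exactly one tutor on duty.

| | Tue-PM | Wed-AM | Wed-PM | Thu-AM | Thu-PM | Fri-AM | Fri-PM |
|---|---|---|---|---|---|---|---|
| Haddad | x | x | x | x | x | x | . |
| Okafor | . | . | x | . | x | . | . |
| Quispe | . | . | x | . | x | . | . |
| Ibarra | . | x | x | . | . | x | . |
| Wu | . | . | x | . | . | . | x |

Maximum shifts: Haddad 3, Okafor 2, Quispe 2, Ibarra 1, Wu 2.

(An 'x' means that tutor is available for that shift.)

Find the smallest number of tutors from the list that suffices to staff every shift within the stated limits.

7 slots to fill and no one can take more than 3, so at least ⌈7/3⌉ = 3 tutors are needed.
No set of 3 tutors can cover every shift (each such set leaves at least one shift with no one available or exceeds a cap).
Haddad, Okafor, Ibarra, and Wu alone can cover everything: Tue-PM→Haddad, Wed-AM→Haddad, Wed-PM→Okafor, Thu-AM→Haddad, Thu-PM→Okafor, Fri-AM→Ibarra, Fri-PM→Wu.

4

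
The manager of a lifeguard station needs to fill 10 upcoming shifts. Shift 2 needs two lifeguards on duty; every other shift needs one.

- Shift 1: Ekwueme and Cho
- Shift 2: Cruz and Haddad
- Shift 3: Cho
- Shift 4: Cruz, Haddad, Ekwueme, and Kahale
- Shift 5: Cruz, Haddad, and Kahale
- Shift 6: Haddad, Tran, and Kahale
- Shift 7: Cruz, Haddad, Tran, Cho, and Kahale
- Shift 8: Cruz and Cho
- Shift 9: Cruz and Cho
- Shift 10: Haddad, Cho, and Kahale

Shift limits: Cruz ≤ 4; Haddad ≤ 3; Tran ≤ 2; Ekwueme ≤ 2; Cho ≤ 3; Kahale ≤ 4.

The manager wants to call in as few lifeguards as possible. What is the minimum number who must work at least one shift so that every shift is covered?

11 slots to fill and no one can take more than 4, so at least ⌈11/4⌉ = 3 lifeguards are needed.
No set of 3 lifeguards can cover every shift (each such set leaves at least one shift with no one available or exceeds a cap).
Cruz, Haddad, Tran, and Cho alone can cover everything: Shift 1→Cho, Shift 2→Cruz+Haddad, Shift 3→Cho, Shift 4→Cruz, Shift 5→Cruz, Shift 6→Haddad, Shift 7→Tran, Shift 8→Cruz, Shift 9→Cho, Shift 10→Haddad.

4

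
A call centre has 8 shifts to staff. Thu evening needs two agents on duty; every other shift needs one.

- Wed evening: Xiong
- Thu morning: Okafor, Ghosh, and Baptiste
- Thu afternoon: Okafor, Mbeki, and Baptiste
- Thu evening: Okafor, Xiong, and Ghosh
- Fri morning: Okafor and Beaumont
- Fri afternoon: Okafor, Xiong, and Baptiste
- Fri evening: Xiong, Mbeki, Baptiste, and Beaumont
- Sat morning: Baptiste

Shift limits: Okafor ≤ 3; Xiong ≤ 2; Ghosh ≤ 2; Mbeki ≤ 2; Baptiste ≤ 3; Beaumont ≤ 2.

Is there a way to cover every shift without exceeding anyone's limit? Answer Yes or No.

Yes

Wed evening can only be covered by Xiong, so that assignment is forced.
Sat morning can only be covered by Baptiste, so that assignment is forced.
One valid schedule: Wed evening→Xiong, Thu morning→Okafor, Thu afternoon→Okafor, Thu evening→Xiong+Ghosh, Fri morning→Okafor, Fri afternoon→Baptiste, Fri evening→Mbeki, Sat morning→Baptiste.
Loads: Okafor 3/3, Xiong 2/2, Ghosh 1/2, Mbeki 1/2, Baptiste 2/3, Beaumont 0/2 — all within limits.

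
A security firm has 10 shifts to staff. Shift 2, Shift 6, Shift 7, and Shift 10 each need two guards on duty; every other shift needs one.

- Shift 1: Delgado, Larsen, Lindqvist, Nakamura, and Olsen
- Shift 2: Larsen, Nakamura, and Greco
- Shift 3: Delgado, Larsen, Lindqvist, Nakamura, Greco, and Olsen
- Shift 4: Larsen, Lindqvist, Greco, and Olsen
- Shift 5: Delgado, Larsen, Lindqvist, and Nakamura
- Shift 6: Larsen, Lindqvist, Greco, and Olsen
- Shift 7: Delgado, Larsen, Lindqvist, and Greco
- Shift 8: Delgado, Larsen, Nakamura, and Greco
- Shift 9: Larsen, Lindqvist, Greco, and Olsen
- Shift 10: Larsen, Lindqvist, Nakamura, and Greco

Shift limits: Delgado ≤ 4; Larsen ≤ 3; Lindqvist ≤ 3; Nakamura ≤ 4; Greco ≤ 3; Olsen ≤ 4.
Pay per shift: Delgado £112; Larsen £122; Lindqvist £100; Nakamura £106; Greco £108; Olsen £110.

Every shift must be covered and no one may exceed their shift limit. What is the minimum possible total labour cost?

£1488

Picking the cheapest available guard for each shift independently would cost £1442, but that ignores the shift limits.
An optimal schedule: Shift 1→Olsen, Shift 2→Nakamura+Greco, Shift 3→Olsen, Shift 4→Lindqvist, Shift 5→Nakamura, Shift 6→Lindqvist+Olsen, Shift 7→Lindqvist+Greco, Shift 8→Nakamura, Shift 9→Olsen, Shift 10→Nakamura+Greco.
Total: 110 + 106 + 108 + 110 + 100 + 106 + 100 + 110 + 100 + 108 + 106 + 110 + 106 + 108 = £1488.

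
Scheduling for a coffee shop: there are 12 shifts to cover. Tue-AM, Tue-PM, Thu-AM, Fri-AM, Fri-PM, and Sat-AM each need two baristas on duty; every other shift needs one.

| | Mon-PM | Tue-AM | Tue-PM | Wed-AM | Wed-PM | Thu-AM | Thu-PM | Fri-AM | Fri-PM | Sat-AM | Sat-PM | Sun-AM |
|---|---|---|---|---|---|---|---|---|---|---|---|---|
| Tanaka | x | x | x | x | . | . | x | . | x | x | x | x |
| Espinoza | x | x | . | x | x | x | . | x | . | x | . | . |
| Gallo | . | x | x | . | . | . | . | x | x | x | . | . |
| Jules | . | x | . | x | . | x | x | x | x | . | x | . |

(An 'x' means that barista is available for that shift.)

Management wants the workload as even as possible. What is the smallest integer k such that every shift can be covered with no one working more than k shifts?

5

With 4 baristas and 18 worker-slots to fill, someone must work at least ⌈18/4⌉ = 5 shifts, so k ≥ 5.
k = 5 works: Mon-PM→Tanaka, Tue-AM→Gallo+Jules, Tue-PM→Tanaka+Gallo, Wed-AM→Espinoza, Wed-PM→Espinoza, Thu-AM→Espinoza+Jules, Thu-PM→Tanaka, Fri-AM→Espinoza+Gallo, Fri-PM→Gallo+Jules, Sat-AM→Espinoza+Gallo, Sat-PM→Tanaka, Sun-AM→Tanaka.
Loads: Tanaka 5, Espinoza 5, Gallo 5, Jules 3 — all ≤ 5.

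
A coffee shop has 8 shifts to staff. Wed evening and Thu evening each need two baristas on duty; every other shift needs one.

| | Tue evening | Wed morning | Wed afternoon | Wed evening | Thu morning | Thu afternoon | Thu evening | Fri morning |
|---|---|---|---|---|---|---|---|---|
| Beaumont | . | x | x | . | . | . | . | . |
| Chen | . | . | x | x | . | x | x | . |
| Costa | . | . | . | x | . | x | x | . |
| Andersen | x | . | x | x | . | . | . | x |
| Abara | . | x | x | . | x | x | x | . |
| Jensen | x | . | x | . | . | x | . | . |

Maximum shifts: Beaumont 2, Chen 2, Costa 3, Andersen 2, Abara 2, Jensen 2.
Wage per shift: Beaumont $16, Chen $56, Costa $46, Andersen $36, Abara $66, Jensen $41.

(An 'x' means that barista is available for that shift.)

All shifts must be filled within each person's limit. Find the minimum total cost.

Thu morning can only be covered by Abara, so that assignment is forced.
Fri morning can only be covered by Andersen, so that assignment is forced.
Picking the cheapest available barista for each shift independently would cost $395, but that ignores the shift limits.
An optimal schedule: Tue evening→Jensen, Wed morning→Beaumont, Wed afternoon→Beaumont, Wed evening→Andersen+Costa, Thu morning→Abara, Thu afternoon→Jensen, Thu evening→Costa+Chen, Fri morning→Andersen.
Total: 41 + 16 + 16 + 36 + 46 + 66 + 41 + 46 + 56 + 36 = $400.

$400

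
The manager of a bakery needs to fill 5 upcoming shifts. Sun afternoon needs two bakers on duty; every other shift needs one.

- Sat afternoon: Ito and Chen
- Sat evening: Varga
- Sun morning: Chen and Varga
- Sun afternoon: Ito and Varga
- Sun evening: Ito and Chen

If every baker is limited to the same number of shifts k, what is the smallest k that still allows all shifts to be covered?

With 3 bakers and 6 worker-slots to fill, someone must work at least ⌈6/3⌉ = 2 shifts, so k ≥ 2.
k = 2 works: Sat afternoon→Ito, Sat evening→Varga, Sun morning→Chen, Sun afternoon→Ito+Varga, Sun evening→Chen.
Loads: Ito 2, Chen 2, Varga 2 — all ≤ 2.

2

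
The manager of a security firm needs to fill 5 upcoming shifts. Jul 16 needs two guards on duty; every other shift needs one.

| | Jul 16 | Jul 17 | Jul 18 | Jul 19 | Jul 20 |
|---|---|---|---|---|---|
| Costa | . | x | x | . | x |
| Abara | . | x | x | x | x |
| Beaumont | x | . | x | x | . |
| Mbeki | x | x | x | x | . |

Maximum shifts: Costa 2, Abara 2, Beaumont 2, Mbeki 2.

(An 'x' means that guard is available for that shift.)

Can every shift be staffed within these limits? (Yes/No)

Yes

Jul 16 can only be covered by Beaumont and Mbeki, so that assignment is forced.
One valid schedule: Jul 16→Beaumont+Mbeki, Jul 17→Costa, Jul 18→Abara, Jul 19→Abara, Jul 20→Costa.
Loads: Costa 2/2, Abara 2/2, Beaumont 1/2, Mbeki 1/2 — all within limits.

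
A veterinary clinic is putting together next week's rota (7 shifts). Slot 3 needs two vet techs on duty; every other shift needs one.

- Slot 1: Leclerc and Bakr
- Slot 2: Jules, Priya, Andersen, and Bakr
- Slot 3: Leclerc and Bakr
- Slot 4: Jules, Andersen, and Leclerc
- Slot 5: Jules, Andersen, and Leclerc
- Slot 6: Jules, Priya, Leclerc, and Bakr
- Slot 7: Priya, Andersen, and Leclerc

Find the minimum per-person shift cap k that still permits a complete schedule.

With 5 vet techs and 8 worker-slots to fill, someone must work at least ⌈8/5⌉ = 2 shifts, so k ≥ 2.
k = 2 works: Slot 1→Leclerc, Slot 2→Priya, Slot 3→Leclerc+Bakr, Slot 4→Jules, Slot 5→Jules, Slot 6→Bakr, Slot 7→Priya.
Loads: Jules 2, Priya 2, Andersen 0, Leclerc 2, Bakr 2 — all ≤ 2.

2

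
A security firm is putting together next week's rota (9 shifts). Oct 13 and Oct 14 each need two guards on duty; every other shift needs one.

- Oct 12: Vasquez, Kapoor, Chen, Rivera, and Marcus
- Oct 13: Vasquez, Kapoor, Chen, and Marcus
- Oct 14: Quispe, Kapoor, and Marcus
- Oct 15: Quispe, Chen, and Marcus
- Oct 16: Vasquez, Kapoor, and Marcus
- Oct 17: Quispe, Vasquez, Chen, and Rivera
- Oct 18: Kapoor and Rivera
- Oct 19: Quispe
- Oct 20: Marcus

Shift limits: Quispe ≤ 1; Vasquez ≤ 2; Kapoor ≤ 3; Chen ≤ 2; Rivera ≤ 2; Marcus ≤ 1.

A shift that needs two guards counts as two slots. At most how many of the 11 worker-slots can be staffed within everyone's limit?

Total capacity across all guards is 1+2+3+2+2+1 = 11, and 11 slots are needed, so at most 11 can be filled.
Shifts {Oct 14, Oct 19, Oct 20} need 4 slots but only Quispe, Kapoor, and Marcus are available for them, supplying at most 3 — so at least 1 slot must go unfilled.
An assignment achieving 10: Oct 12→Rivera, Oct 13→Vasquez+Kapoor, Oct 14→Kapoor, Oct 15→Chen, Oct 16→Vasquez, Oct 17→Chen, Oct 18→Kapoor, Oct 19→Quispe, Oct 20→Marcus.
Loads: Quispe 1/1, Vasquez 2/2, Kapoor 3/3, Chen 2/2, Rivera 1/2, Marcus 1/1.

10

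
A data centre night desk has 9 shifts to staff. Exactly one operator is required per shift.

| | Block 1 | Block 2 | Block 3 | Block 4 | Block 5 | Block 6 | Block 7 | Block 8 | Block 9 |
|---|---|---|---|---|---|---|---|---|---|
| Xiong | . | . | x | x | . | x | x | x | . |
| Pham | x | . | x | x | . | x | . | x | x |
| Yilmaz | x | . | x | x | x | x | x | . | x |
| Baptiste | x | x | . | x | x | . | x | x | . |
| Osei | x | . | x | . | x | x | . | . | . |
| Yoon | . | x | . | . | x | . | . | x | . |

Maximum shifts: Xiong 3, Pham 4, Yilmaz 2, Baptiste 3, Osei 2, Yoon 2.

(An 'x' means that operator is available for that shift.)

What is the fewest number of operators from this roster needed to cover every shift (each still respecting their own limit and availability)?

3

9 slots to fill and no one can take more than 4, so at least ⌈9/4⌉ = 3 operators are needed.
Xiong, Pham, and Baptiste alone can cover everything: Block 1→Pham, Block 2→Baptiste, Block 3→Xiong, Block 4→Pham, Block 5→Baptiste, Block 6→Xiong, Block 7→Xiong, Block 8→Pham, Block 9→Pham.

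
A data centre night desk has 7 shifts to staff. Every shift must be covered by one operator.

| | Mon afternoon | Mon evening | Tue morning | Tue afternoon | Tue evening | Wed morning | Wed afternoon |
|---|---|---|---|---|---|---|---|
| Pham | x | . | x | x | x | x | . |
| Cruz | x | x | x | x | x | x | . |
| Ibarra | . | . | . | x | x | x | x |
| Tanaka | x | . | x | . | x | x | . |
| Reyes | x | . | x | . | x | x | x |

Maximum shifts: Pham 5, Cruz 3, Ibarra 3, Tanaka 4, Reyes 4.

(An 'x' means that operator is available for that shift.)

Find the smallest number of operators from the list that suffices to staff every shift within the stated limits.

7 slots to fill and no one can take more than 5, so at least ⌈7/5⌉ = 2 operators are needed.
Cruz and Reyes alone can cover everything: Mon afternoon→Cruz, Mon evening→Cruz, Tue morning→Reyes, Tue afternoon→Cruz, Tue evening→Reyes, Wed morning→Reyes, Wed afternoon→Reyes.

2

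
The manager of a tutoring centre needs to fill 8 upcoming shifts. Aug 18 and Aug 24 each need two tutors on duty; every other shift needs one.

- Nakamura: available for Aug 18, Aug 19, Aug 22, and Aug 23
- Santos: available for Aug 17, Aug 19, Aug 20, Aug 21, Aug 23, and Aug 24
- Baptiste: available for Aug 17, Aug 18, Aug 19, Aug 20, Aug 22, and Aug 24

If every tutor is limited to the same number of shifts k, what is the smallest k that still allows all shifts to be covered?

With 3 tutors and 10 worker-slots to fill, someone must work at least ⌈10/3⌉ = 4 shifts, so k ≥ 4.
k = 4 works: Aug 17→Santos, Aug 18→Nakamura+Baptiste, Aug 19→Nakamura, Aug 20→Santos, Aug 21→Santos, Aug 22→Nakamura, Aug 23→Nakamura, Aug 24→Santos+Baptiste.
Loads: Nakamura 4, Santos 4, Baptiste 2 — all ≤ 4.

4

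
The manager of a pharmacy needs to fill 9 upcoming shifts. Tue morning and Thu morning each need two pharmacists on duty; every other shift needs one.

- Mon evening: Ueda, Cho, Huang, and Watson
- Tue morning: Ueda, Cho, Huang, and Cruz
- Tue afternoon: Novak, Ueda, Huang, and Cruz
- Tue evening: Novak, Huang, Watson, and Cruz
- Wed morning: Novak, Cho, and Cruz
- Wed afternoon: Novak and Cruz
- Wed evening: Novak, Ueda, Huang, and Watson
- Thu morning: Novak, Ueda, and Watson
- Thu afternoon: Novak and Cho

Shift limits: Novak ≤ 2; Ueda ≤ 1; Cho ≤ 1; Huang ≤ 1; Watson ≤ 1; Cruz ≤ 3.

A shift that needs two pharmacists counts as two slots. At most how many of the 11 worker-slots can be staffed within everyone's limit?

Total capacity across all pharmacists is 2+1+1+1+1+3 = 9, and 11 slots are needed, so at most 9 can be filled.
An assignment achieving 9: Mon evening→Huang, Tue morning→Cruz, Tue afternoon→Cruz, Tue evening→Cruz, Wed morning→Cho, Wed afternoon→Novak, Thu morning→Ueda+Watson, Thu afternoon→Novak.
Loads: Novak 2/2, Ueda 1/1, Cho 1/1, Huang 1/1, Watson 1/1, Cruz 3/3.

9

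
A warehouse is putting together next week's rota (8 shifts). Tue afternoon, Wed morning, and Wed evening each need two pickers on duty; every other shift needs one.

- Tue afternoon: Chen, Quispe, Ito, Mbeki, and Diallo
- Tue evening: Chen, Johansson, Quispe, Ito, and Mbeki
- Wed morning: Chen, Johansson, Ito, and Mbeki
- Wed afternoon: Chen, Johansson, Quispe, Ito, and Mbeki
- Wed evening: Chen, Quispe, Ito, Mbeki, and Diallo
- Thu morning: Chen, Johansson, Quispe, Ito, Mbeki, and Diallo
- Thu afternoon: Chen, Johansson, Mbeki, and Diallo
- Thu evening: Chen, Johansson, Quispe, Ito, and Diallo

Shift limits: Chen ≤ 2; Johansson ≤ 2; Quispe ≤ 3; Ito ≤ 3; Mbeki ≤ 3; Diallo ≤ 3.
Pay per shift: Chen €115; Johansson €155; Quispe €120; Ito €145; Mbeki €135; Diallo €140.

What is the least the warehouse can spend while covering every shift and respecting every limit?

€1415

Picking the cheapest available picker for each shift independently would cost €1295, but that ignores the shift limits.
An optimal schedule: Tue afternoon→Mbeki+Diallo, Tue evening→Quispe, Wed morning→Chen+Mbeki, Wed afternoon→Quispe, Wed evening→Mbeki+Diallo, Thu morning→Diallo, Thu afternoon→Chen, Thu evening→Quispe.
Total: 135 + 140 + 120 + 115 + 135 + 120 + 135 + 140 + 140 + 115 + 120 = €1415.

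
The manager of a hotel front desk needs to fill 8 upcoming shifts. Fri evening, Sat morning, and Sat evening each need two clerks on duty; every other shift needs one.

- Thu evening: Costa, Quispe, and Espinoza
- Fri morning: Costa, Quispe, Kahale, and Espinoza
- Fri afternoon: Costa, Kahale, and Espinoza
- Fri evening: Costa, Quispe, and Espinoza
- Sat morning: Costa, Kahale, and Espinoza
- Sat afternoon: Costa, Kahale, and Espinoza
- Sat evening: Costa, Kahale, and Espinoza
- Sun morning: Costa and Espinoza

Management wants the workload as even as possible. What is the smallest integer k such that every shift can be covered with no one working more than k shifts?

With 4 clerks and 11 worker-slots to fill, someone must work at least ⌈11/4⌉ = 3 shifts, so k ≥ 3.
k = 3 works: Thu evening→Costa, Fri morning→Quispe, Fri afternoon→Costa, Fri evening→Quispe+Espinoza, Sat morning→Kahale+Espinoza, Sat afternoon→Kahale, Sat evening→Kahale+Espinoza, Sun morning→Costa.
Loads: Costa 3, Quispe 2, Kahale 3, Espinoza 3 — all ≤ 3.

3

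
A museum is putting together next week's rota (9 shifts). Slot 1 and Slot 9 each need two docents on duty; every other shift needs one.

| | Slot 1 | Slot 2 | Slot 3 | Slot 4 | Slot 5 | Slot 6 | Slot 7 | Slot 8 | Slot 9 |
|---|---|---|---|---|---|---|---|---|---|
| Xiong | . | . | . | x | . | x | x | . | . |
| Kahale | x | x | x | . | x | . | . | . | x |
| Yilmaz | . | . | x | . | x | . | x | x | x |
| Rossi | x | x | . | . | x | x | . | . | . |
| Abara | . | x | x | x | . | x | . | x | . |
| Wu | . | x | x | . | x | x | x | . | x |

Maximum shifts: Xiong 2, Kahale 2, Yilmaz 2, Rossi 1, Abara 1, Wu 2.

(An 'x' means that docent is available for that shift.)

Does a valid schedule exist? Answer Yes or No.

No

Total capacity is 2+2+2+1+1+2 = 10 but 11 worker-slots are needed — infeasible.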